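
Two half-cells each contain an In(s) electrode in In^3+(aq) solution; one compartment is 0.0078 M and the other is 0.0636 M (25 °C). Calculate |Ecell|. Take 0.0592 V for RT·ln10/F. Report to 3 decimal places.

0.018 V

For a concentration cell E°cell = 0, since both electrodes use the same couple.
The compartment with the higher In^3+(aq) concentration (0.0636 M) acts as the cathode; ions are reduced there and produced at the dilute (0.0078 M) anode.
With n = 3, Ecell = −(0.0592/3)·log([dilute]/[conc]) = −(0.0592/3)·log(0.0078/0.0636) = +0.018 V.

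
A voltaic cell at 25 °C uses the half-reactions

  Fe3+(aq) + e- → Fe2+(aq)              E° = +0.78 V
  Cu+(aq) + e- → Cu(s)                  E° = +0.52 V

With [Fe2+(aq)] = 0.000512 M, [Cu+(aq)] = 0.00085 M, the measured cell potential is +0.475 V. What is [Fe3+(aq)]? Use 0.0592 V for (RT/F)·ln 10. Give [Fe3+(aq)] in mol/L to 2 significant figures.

0.0019 M

Fe³⁺/Fe²⁺ is the cathode (higher E°); E°cell = +0.78 − (+0.52) = +0.26 V with n = 1.
Rearranging E = E° − (0.0592/n)·log Q gives log Q = 1(+0.26 − (+0.475))/0.0592 = −3.632.
For Fe3+(aq) + Cu(s) → Fe2+(aq) + Cu+(aq), the reaction quotient is Q = ([Fe2+(aq)]·[Cu+(aq)]) / [Fe3+(aq)].
Isolating [Fe3+(aq)] in Q = 10^{−3.632} yields log [Fe3+(aq)] = −2.729, i.e. 0.0019 M.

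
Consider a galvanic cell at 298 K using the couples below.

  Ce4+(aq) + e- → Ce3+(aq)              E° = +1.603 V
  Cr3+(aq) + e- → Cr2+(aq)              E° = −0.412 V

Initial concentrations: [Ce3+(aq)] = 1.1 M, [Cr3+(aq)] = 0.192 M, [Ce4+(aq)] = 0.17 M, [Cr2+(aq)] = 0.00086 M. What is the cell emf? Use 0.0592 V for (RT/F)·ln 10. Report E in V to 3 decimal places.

The Ce⁴⁺/Ce³⁺ couple has the more positive E°, so it is the cathode; Cr³⁺/Cr²⁺ is the anode.
E°cell = E°cat − E°an = +1.603 − (−0.412) = +2.015 V; n = 1.
Balancing gives Ce4+(aq) + Cr2+(aq) → Ce3+(aq) + Cr3+(aq); hence Q = ([Ce3+(aq)]·[Cr3+(aq)]) / ([Ce4+(aq)]·[Cr2+(aq)]) = 1.44×10^3 (log Q = 3.160).
E = E° − (0.0592/n)·log Q = +2.015 − (0.0592/1)(3.160) = +1.828 V.

+1.828 V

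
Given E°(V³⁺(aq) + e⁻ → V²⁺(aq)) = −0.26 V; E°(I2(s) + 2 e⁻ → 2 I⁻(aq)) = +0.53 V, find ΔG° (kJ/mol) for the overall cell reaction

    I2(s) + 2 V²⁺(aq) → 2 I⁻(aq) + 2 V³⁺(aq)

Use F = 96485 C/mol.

In the reaction as written I2(s) is reduced, so the I₂/I⁻ couple is the cathode and V³⁺/V²⁺ is the anode.
E°cell = +0.53 − (−0.26) = +0.79 V; balancing electrons gives n = 2.
ΔG° = −nFE°cell = −(2)(96485)(+0.79) J/mol = −152 kJ/mol.

−152 kJ/mol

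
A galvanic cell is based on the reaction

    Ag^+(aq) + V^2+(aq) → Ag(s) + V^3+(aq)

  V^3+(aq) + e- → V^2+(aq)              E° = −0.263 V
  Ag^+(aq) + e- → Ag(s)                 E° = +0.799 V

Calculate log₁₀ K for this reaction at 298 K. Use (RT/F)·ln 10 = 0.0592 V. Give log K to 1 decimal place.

log K = 17.9

The Ag⁺/Ag couple is reduced (cathode); E°cell = +0.799 − (−0.263) = +1.062 V with n = 1.
At equilibrium E = 0, so log K = nE°cell / 0.0592 = (1)(+1.062) / 0.0592 = 17.9.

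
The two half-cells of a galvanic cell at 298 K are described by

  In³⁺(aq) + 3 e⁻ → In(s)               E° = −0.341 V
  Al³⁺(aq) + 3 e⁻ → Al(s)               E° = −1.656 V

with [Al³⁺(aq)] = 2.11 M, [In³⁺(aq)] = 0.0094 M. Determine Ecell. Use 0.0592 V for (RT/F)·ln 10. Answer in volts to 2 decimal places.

The In³⁺/In couple has the more positive E°, so it is the cathode; Al³⁺/Al is the anode.
E°cell = E°cat − E°an = −0.341 − (−1.656) = +1.315 V; n = 3.
Balancing gives In³⁺(aq) + Al(s) → In(s) + Al³⁺(aq); hence Q = [Al³⁺(aq)] / [In³⁺(aq)] = 224 (log Q = 2.351).
Applying E = E° − (RT ln10/nF)·log Q gives +1.315 − (0.0592/3)(2.351) = +1.27 V.

+1.27 V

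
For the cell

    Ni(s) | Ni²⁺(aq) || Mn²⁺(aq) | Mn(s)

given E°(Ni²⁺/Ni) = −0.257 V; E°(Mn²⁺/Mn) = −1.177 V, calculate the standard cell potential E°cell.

By convention the left-hand electrode in cell notation is the anode (oxidation) and the right-hand electrode is the cathode (reduction).
E°cell = E°(right) − E°(left) = −1.177 − (−0.257) = −0.920 V.
The negative sign shows that, as written, the cell would require an external voltage to drive the reaction.

−0.920 V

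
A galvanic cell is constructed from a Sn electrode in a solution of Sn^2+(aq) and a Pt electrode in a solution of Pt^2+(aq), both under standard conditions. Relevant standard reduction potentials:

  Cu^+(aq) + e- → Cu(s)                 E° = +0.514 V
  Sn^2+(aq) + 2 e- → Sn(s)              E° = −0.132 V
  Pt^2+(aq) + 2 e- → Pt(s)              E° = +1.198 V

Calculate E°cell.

The Pt²⁺/Pt couple has the higher E°, so Pt ion is reduced (cathode) and Sn is oxidized (anode).
E°cell = E°(cathode) − E°(anode) = +1.198 − (−0.132) = +1.330 V.

+1.330 V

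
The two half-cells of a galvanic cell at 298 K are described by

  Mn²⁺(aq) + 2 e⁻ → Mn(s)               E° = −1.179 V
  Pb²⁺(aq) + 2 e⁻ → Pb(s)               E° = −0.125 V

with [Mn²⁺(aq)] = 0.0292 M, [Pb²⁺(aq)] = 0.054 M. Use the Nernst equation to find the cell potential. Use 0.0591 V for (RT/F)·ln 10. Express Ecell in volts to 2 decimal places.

+1.06 V

Since E°(Pb²⁺/Pb) > E°(Mn²⁺/Mn), Pb²⁺/Pb serves as the cathode.
E°cell = −0.125 − (−1.179) = +1.054 V, with n = 2 electrons transferred.
The balanced reaction is Pb²⁺(aq) + Mn(s) → Pb(s) + Mn²⁺(aq), so Q = [Mn²⁺(aq)] / [Pb²⁺(aq)] = 0.541 and log Q = −0.267.
E = E° − (0.0591/n)·log Q = +1.054 − (0.0591/2)(−0.267) = +1.06 V.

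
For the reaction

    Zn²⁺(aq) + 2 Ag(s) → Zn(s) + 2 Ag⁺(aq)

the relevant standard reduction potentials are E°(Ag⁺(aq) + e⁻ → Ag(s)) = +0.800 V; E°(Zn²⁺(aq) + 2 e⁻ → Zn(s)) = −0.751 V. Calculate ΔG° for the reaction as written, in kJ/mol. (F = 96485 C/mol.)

+299 kJ/mol

In the reaction as written Zn²⁺(aq) is reduced, so the Zn²⁺/Zn couple is the cathode and Ag⁺/Ag is the anode.
E°cell = −0.751 − (+0.800) = −1.551 V; balancing electrons gives n = 2.
ΔG° = −nFE°cell = −(2)(96485)(−1.551) J/mol = +299 kJ/mol.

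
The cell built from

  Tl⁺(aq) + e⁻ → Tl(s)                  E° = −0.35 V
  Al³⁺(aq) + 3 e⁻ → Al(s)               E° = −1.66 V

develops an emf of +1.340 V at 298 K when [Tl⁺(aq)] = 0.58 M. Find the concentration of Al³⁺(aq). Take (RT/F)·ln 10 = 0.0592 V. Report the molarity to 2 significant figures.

0.0059 M

The Tl⁺/Tl couple has the larger reduction potential, so it is the cathode: E°cell = −0.35 − (−1.66) = +1.31 V and n = 3.
Rearranging E = E° − (0.0592/n)·log Q gives log Q = 3(+1.31 − (+1.340))/0.0592 = −1.520.
The balanced reaction is 3 Tl⁺(aq) + Al(s) → 3 Tl(s) + Al³⁺(aq), so Q = [Al³⁺(aq)] / [Tl⁺(aq)]^3.
Isolating [Al³⁺(aq)] in Q = 10^{−1.520} yields log [Al³⁺(aq)] = −2.230, i.e. 0.0059 M.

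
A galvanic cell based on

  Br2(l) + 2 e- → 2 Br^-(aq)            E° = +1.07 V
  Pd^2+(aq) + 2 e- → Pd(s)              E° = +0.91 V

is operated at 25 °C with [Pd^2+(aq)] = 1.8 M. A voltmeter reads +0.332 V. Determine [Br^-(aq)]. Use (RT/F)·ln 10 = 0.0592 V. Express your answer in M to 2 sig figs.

0.00093 M

With Br₂/Br⁻ at the cathode and Pd²⁺/Pd at the anode, E°cell = +1.07 − (+0.91) = +0.16 V (n = 2).
Rearranging E = E° − (0.0592/n)·log Q gives log Q = 2(+0.16 − (+0.332))/0.0592 = −5.811.
Balancing electrons gives Br2(l) + Pd(s) → 2 Br^-(aq) + Pd^2+(aq); thus Q = [Br^-(aq)]^2·[Pd^2+(aq)].
Substituting the known concentrations and solving, log [Br^-(aq)] = −3.033 and [Br^-(aq)] = 0.00093 M.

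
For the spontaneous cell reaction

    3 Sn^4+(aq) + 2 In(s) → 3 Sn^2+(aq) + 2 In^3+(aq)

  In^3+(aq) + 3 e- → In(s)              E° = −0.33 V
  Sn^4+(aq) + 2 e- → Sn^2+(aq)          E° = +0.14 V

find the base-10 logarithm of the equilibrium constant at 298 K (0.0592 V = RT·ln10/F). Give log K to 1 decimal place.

The Sn⁴⁺/Sn²⁺ couple is reduced (cathode); E°cell = +0.14 − (−0.33) = +0.47 V with n = 6.
At equilibrium E = 0, so log K = nE°cell / 0.0592 = (6)(+0.47) / 0.0592 = 47.6.

log K = 47.6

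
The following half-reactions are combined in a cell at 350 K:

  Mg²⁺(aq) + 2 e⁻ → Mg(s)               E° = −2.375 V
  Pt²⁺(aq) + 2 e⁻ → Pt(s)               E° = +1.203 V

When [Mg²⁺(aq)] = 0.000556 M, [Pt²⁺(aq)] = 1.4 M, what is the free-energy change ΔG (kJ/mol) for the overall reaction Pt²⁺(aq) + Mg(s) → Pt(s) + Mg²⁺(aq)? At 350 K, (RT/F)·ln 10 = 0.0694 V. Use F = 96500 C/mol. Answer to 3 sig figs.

The standard cell potential is +1.203 − (−2.375) = +3.578 V, with n = 2 electrons in the balanced equation.
Q = [Mg²⁺(aq)] / [Pt²⁺(aq)] = 0.000397, so log Q = −3.401 and E = +3.578 − (0.0694/2)(−3.401) = +3.6960 V.
ΔG = −nFE = −(2)(96500)(+3.6960) J/mol = −713 kJ/mol.

−713 kJ/mol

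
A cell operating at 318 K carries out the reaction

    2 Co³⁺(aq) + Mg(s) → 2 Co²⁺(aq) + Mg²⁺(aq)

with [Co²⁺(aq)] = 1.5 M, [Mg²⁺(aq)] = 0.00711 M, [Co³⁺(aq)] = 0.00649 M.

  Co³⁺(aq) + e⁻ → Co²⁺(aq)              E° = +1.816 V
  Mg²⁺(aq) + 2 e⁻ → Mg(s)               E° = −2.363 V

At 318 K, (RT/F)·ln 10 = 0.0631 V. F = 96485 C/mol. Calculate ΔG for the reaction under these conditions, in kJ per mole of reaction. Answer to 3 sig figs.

−791 kJ/mol

E°cell = +1.816 − (−2.363) = +4.179 V; the balanced reaction transfers n = 2 electrons.
Q = ([Co²⁺(aq)]^2·[Mg²⁺(aq)]) / [Co³⁺(aq)]^2 = 380, so log Q = 2.580 and E = +4.179 − (0.0631/2)(2.580) = +4.0976 V.
Finally ΔG = −nFE = −(2)(96485 C/mol)(+4.0976 V) = −791 kJ/mol.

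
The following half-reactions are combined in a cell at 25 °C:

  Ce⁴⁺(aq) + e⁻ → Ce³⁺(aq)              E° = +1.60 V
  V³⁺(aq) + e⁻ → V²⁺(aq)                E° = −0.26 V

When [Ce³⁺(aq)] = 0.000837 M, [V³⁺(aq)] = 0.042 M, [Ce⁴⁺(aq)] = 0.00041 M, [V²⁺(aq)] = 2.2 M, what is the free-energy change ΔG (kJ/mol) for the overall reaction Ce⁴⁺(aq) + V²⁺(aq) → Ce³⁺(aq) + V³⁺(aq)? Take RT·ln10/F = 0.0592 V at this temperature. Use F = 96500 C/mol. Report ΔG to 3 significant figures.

−188 kJ/mol

E°cell = +1.60 − (−0.26) = +1.86 V; the balanced reaction transfers n = 1 electron.
Here Q = ([Ce³⁺(aq)]·[V³⁺(aq)]) / ([Ce⁴⁺(aq)]·[V²⁺(aq)]) = 0.039 (log Q = −1.409), giving E = +1.86 − (0.0592/1)·(−1.409) = +1.9434 V.
Then ΔG = −nFE = −1 × 96500 × +1.9434 J/mol = −188 kJ/mol.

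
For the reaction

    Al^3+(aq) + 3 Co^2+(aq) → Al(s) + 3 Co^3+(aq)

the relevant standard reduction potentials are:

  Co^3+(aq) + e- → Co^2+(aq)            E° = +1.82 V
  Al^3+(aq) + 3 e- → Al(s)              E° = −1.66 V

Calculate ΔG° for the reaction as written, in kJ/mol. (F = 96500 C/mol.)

In the reaction as written Al^3+(aq) is reduced, so the Al³⁺/Al couple is the cathode and Co³⁺/Co²⁺ is the anode.
E°cell = −1.66 − (+1.82) = −3.48 V; balancing electrons gives n = 3.
ΔG° = −nFE°cell = −(3)(96500)(−3.48) J/mol = +1007 kJ/mol.

+1007 kJ/mol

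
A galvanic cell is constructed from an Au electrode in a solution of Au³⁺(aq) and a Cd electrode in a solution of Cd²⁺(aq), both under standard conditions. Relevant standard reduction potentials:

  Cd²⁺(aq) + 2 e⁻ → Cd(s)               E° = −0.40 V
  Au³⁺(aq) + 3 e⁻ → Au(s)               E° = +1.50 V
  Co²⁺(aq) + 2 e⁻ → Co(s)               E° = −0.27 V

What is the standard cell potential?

+1.90 V

Of the two couples in this cell, the one with the more positive reduction potential is reduced at the cathode: here that is Au³⁺/Au (+1.50 V); Cd²⁺/Cd (−0.40 V) is the anode.
E°cell = E°(cathode) − E°(anode) = +1.50 − (−0.40) = +1.90 V.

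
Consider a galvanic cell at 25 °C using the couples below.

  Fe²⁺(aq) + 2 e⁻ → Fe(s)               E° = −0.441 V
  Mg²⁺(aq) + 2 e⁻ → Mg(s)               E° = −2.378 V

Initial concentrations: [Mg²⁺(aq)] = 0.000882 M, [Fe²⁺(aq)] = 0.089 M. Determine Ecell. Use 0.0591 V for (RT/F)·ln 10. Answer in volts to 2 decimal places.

+2.00 V

The Fe²⁺/Fe couple has the more positive E°, so it is the cathode; Mg²⁺/Mg is the anode.
The standard potential is −0.441 − (−2.378) = +1.937 V and the balanced reaction transfers n = 2 electrons.
The balanced reaction is Fe²⁺(aq) + Mg(s) → Fe(s) + Mg²⁺(aq), so Q = [Mg²⁺(aq)] / [Fe²⁺(aq)] = 0.00991 and log Q = −2.004.
E = E° − (0.0591/n)·log Q = +1.937 − (0.0591/2)(−2.004) = +2.00 V.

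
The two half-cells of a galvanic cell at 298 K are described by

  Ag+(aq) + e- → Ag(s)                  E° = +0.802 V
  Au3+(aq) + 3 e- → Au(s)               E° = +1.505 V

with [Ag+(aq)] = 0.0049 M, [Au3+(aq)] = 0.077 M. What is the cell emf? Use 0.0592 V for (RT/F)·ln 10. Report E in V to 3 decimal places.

+0.818 V

Au³⁺/Au is reduced (cathode, E° = +1.505 V) and Ag⁺/Ag is oxidized (anode).
E°cell = E°cat − E°an = +1.505 − (+0.802) = +0.703 V; n = 3.
The balanced reaction is Au3+(aq) + 3 Ag(s) → Au(s) + 3 Ag+(aq), so Q = [Ag+(aq)]^3 / [Au3+(aq)] = 1.53×10^−6 and log Q = −5.816.
By the Nernst equation, E = +0.703 − (0.0592/3)·(−5.816) = +0.818 V.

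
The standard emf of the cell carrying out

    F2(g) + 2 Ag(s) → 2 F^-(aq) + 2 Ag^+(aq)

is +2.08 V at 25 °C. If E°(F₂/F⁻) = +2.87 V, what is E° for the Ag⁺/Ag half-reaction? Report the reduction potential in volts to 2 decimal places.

In the reaction as written the F₂/F⁻ couple is reduced (cathode) and Ag⁺/Ag is oxidized (anode), so E°cell = E°(F₂/F⁻) − E°(Ag⁺/Ag).
E°(Ag⁺/Ag) = E°(cathode) − E°cell = +2.87 − (+2.08) = +0.79 V.

+0.79 V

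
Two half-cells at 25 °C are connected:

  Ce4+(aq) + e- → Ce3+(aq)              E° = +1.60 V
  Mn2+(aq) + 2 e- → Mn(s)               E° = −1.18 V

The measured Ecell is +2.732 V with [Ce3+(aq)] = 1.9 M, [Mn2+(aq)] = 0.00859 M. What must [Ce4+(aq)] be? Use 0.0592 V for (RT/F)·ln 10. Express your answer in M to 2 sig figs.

The Ce⁴⁺/Ce³⁺ couple has the larger reduction potential, so it is the cathode: E°cell = +1.60 − (−1.18) = +2.78 V and n = 2.
Since E = E° − (0.0592/n)·log Q, log Q = n(E° − E)/0.0592 = 1.622.
For 2 Ce4+(aq) + Mn(s) → 2 Ce3+(aq) + Mn2+(aq), the reaction quotient is Q = ([Ce3+(aq)]^2·[Mn2+(aq)]) / [Ce4+(aq)]^2.
Solving for the unknown gives log [Ce4+(aq)] = −1.565, so [Ce4+(aq)] ≈ 0.027 M.

0.027 M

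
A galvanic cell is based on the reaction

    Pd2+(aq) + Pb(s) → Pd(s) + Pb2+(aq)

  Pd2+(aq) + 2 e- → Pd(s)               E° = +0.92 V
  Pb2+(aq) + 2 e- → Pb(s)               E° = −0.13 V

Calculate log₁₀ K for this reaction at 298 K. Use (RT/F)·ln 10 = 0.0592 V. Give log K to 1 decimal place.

log K = 35.5

The Pd²⁺/Pd couple is reduced (cathode); E°cell = +0.92 − (−0.13) = +1.05 V with n = 2.
At equilibrium E = 0, so log K = nE°cell / 0.0592 = (2)(+1.05) / 0.0592 = 35.5.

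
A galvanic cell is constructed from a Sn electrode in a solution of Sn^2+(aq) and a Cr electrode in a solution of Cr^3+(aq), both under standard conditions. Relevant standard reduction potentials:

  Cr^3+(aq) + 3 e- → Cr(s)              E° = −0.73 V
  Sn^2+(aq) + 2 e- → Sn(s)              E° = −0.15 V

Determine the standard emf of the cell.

+0.58 V

Of the two couples in this cell, the one with the more positive reduction potential is reduced at the cathode: here that is Sn²⁺/Sn (−0.15 V); Cr³⁺/Cr (−0.73 V) is the anode.
E°cell = E°(cathode) − E°(anode) = −0.15 − (−0.73) = +0.58 V.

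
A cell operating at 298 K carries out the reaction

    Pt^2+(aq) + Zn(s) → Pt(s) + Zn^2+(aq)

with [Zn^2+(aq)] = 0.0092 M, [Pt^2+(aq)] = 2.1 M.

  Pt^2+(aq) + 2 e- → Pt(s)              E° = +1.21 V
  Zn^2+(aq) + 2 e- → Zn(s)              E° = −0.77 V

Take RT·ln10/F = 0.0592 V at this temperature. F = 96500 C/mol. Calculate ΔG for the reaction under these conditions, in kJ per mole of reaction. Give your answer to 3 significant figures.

With Pt²⁺/Pt reduced at the cathode, E°cell = +1.21 − (−0.77) = +1.98 V and n = 2.
Here Q = [Zn^2+(aq)] / [Pt^2+(aq)] = 0.00438 (log Q = −2.358), giving E = +1.98 − (0.0592/2)·(−2.358) = +2.0498 V.
ΔG = −nFE = −(2)(96500)(+2.0498) J/mol = −396 kJ/mol.

−396 kJ/mol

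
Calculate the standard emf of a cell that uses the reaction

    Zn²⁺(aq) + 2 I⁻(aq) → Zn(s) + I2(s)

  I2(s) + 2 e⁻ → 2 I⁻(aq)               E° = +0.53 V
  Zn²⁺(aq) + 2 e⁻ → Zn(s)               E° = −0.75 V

−1.28 V

Zn²⁺(aq) gains electrons, so the Zn²⁺/Zn couple is the cathode; the I₂/I⁻ couple is the anode.
E°cell = E°(cathode) − E°(anode) = −0.75 − (+0.53) = −1.28 V.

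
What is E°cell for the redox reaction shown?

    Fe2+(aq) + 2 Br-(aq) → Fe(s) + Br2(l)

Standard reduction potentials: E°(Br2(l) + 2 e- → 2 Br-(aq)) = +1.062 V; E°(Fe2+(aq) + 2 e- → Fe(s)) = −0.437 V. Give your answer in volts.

−1.499 V

In the reaction as written, Fe2+(aq) is reduced (cathode) and Br2(l) is produced by oxidation at the anode.
E°cell = E°(cathode) − E°(anode) = −0.437 − (+1.062) = −1.499 V.
The negative E°cell means the reaction is non-spontaneous in the direction written.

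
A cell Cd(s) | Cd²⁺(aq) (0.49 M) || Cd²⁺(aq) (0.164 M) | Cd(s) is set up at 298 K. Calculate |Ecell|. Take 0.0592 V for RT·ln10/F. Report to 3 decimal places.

0.014 V

For a concentration cell E°cell = 0, since both electrodes use the same couple.
The compartment with the higher Cd²⁺(aq) concentration (0.49 M) acts as the cathode; ions are reduced there and produced at the dilute (0.164 M) anode.
With n = 2, Ecell = −(0.0592/2)·log([dilute]/[conc]) = −(0.0592/2)·log(0.164/0.49) = +0.014 V.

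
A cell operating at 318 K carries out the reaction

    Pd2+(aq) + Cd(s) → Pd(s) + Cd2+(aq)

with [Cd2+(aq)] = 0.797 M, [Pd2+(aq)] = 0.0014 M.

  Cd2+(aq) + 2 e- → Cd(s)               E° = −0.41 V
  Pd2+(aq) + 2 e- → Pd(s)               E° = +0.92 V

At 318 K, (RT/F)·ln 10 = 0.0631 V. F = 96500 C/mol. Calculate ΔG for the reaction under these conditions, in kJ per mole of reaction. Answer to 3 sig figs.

−240 kJ/mol

The standard cell potential is +0.92 − (−0.41) = +1.33 V, with n = 2 electrons in the balanced equation.
Here Q = [Cd2+(aq)] / [Pd2+(aq)] = 569 (log Q = 2.755), giving E = +1.33 − (0.0631/2)·(2.755) = +1.2431 V.
Then ΔG = −nFE = −2 × 96500 × +1.2431 J/mol = −240 kJ/mol.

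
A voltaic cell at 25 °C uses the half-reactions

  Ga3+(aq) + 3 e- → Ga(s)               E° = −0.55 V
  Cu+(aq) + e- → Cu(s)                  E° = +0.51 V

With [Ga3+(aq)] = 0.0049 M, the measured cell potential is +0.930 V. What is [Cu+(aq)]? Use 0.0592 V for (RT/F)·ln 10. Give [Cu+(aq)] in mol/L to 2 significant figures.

With Cu⁺/Cu at the cathode and Ga³⁺/Ga at the anode, E°cell = +0.51 − (−0.55) = +1.06 V (n = 3).
From the Nernst equation, log Q = n(E° − E)/0.0592 = 3·(+1.06 − (+0.930))/0.0592 = 6.588.
For 3 Cu+(aq) + Ga(s) → 3 Cu(s) + Ga3+(aq), the reaction quotient is Q = [Ga3+(aq)] / [Cu+(aq)]^3.
Isolating [Cu+(aq)] in Q = 10^{6.588} yields log [Cu+(aq)] = −2.966, i.e. 0.0011 M.

0.0011 M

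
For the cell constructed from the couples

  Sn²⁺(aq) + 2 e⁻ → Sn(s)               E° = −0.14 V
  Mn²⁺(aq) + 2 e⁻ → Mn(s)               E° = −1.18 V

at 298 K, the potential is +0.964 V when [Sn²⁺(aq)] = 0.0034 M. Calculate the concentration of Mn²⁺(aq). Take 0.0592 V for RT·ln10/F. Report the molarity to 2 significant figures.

The Sn²⁺/Sn couple has the larger reduction potential, so it is the cathode: E°cell = −0.14 − (−1.18) = +1.04 V and n = 2.
From the Nernst equation, log Q = n(E° − E)/0.0592 = 2·(+1.04 − (+0.964))/0.0592 = 2.568.
Balancing electrons gives Sn²⁺(aq) + Mn(s) → Sn(s) + Mn²⁺(aq); thus Q = [Mn²⁺(aq)] / [Sn²⁺(aq)].
Isolating [Mn²⁺(aq)] in Q = 10^{2.568} yields log [Mn²⁺(aq)] = 0.099, i.e. 1.3 M.

1.3 M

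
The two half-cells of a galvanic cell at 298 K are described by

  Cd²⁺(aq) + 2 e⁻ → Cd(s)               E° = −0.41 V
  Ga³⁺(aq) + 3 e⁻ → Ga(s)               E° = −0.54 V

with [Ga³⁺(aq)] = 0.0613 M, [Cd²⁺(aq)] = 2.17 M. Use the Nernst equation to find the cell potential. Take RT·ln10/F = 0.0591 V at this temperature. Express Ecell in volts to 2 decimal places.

The Cd²⁺/Cd couple has the more positive E°, so it is the cathode; Ga³⁺/Ga is the anode.
The standard potential is −0.41 − (−0.54) = +0.13 V and the balanced reaction transfers n = 6 electrons.
Balancing gives 3 Cd²⁺(aq) + 2 Ga(s) → 3 Cd(s) + 2 Ga³⁺(aq); hence Q = [Ga³⁺(aq)]^2 / [Cd²⁺(aq)]^3 = 0.000368 (log Q = −3.434).
E = E° − (0.0591/n)·log Q = +0.13 − (0.0591/6)(−3.434) = +0.16 V.

+0.16 V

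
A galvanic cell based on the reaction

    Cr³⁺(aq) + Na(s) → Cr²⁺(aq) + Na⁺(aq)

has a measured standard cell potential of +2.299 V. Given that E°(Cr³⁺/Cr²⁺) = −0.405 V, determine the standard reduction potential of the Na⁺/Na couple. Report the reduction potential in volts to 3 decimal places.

−2.704 V

In the reaction as written the Cr³⁺/Cr²⁺ couple is reduced (cathode) and Na⁺/Na is oxidized (anode), so E°cell = E°(Cr³⁺/Cr²⁺) − E°(Na⁺/Na).
E°(Na⁺/Na) = E°(cathode) − E°cell = −0.405 − (+2.299) = −2.704 V.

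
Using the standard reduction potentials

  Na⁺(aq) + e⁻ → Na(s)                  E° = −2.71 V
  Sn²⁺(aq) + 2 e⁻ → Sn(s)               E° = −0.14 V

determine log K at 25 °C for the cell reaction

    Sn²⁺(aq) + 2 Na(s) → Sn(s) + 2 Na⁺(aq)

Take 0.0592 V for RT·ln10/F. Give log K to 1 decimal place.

The Sn²⁺/Sn couple is reduced (cathode); E°cell = −0.14 − (−2.71) = +2.57 V with n = 2.
At equilibrium E = 0, so log K = nE°cell / 0.0592 = (2)(+2.57) / 0.0592 = 86.8.

log K = 86.8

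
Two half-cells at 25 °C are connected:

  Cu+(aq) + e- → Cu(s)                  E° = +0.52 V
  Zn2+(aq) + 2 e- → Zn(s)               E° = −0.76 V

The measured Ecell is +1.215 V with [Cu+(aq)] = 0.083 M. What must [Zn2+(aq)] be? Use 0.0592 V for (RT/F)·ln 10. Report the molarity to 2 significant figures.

1.1 M

The Cu⁺/Cu couple has the larger reduction potential, so it is the cathode: E°cell = +0.52 − (−0.76) = +1.28 V and n = 2.
From the Nernst equation, log Q = n(E° − E)/0.0592 = 2·(+1.28 − (+1.215))/0.0592 = 2.196.
For 2 Cu+(aq) + Zn(s) → 2 Cu(s) + Zn2+(aq), the reaction quotient is Q = [Zn2+(aq)] / [Cu+(aq)]^2.
Isolating [Zn2+(aq)] in Q = 10^{2.196} yields log [Zn2+(aq)] = 0.034, i.e. 1.1 M.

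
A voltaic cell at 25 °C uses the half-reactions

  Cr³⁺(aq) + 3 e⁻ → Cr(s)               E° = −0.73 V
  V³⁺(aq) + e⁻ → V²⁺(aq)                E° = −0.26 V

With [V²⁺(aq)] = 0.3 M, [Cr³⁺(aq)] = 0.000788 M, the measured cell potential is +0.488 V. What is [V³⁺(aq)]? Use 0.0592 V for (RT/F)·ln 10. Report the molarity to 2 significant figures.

0.056 M

The V³⁺/V²⁺ couple has the larger reduction potential, so it is the cathode: E°cell = −0.26 − (−0.73) = +0.47 V and n = 3.
From the Nernst equation, log Q = n(E° − E)/0.0592 = 3·(+0.47 − (+0.488))/0.0592 = −0.912.
For 3 V³⁺(aq) + Cr(s) → 3 V²⁺(aq) + Cr³⁺(aq), the reaction quotient is Q = ([V²⁺(aq)]^3·[Cr³⁺(aq)]) / [V³⁺(aq)]^3.
Solving for the unknown gives log [V³⁺(aq)] = −1.253, so [V³⁺(aq)] ≈ 0.056 M.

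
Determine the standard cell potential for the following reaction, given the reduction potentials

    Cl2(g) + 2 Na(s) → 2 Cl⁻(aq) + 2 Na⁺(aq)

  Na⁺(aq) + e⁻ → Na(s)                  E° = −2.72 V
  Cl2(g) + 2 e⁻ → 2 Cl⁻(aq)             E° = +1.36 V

Cl2(g) gains electrons, so the Cl₂/Cl⁻ couple is the cathode; the Na⁺/Na couple is the anode.
E°cell = E°(cathode) − E°(anode) = +1.36 − (−2.72) = +4.08 V.
The positive value indicates the reaction is spontaneous as written.

+4.08 V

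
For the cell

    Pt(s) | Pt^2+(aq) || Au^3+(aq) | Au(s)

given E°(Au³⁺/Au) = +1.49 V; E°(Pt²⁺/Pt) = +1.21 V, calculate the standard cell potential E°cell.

+0.28 V

By convention the left-hand electrode in cell notation is the anode (oxidation) and the right-hand electrode is the cathode (reduction).
E°cell = E°(right) − E°(left) = +1.49 − (+1.21) = +0.28 V.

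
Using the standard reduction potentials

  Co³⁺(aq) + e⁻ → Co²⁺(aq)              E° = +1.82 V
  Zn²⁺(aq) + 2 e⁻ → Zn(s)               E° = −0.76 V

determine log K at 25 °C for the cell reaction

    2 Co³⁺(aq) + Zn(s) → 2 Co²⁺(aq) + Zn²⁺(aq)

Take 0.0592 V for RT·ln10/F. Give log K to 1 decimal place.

The Co³⁺/Co²⁺ couple is reduced (cathode); E°cell = +1.82 − (−0.76) = +2.58 V with n = 2.
At equilibrium E = 0, so log K = nE°cell / 0.0592 = (2)(+2.58) / 0.0592 = 87.2.

log K = 87.2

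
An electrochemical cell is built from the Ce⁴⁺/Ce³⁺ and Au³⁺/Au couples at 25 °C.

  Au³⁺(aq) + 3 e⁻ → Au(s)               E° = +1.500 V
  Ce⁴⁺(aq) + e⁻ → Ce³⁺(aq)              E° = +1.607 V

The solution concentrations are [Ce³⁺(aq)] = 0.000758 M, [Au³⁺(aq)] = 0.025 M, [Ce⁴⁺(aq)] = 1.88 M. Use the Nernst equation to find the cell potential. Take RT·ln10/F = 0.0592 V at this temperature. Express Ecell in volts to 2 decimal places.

+0.34 V

Since E°(Ce⁴⁺/Ce³⁺) > E°(Au³⁺/Au), Ce⁴⁺/Ce³⁺ serves as the cathode.
The standard potential is +1.607 − (+1.500) = +0.107 V and the balanced reaction transfers n = 3 electrons.
The balanced reaction is 3 Ce⁴⁺(aq) + Au(s) → 3 Ce³⁺(aq) + Au³⁺(aq), so Q = ([Ce³⁺(aq)]^3·[Au³⁺(aq)]) / [Ce⁴⁺(aq)]^3 = 1.64×10^−12 and log Q = −11.786.
Applying E = E° − (RT ln10/nF)·log Q gives +0.107 − (0.0592/3)(−11.786) = +0.34 V.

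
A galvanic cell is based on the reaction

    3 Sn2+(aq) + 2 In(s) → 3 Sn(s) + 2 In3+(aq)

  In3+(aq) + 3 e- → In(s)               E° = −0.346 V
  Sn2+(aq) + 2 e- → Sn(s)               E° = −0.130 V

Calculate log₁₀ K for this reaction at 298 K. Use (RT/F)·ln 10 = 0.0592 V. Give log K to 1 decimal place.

log K = 21.9

The Sn²⁺/Sn couple is reduced (cathode); E°cell = −0.130 − (−0.346) = +0.216 V with n = 6.
At equilibrium E = 0, so log K = nE°cell / 0.0592 = (6)(+0.216) / 0.0592 = 21.9.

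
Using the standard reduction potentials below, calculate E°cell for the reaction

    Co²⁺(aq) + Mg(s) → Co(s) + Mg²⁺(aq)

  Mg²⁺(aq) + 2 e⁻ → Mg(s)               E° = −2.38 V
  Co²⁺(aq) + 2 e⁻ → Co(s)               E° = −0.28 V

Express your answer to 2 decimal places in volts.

+2.10 V

Co²⁺(aq) gains electrons, so the Co²⁺/Co couple is the cathode; the Mg²⁺/Mg couple is the anode.
E°cell = E°(cathode) − E°(anode) = −0.28 − (−2.38) = +2.10 V.
The positive value indicates the reaction is spontaneous as written.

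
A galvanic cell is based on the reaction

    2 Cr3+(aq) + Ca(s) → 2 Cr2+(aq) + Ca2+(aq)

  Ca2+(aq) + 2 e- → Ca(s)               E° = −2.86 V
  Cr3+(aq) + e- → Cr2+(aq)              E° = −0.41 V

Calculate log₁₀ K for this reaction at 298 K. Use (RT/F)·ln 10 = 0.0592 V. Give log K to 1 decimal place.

log K = 82.8

The Cr³⁺/Cr²⁺ couple is reduced (cathode); E°cell = −0.41 − (−2.86) = +2.45 V with n = 2.
At equilibrium E = 0, so log K = nE°cell / 0.0592 = (2)(+2.45) / 0.0592 = 82.8.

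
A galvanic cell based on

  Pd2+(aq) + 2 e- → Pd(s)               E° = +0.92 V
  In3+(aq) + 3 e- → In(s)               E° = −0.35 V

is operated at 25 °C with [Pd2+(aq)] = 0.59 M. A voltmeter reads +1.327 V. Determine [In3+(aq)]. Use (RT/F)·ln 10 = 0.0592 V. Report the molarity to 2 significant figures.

0.00059 M

The Pd²⁺/Pd couple has the larger reduction potential, so it is the cathode: E°cell = +0.92 − (−0.35) = +1.27 V and n = 6.
Rearranging E = E° − (0.0592/n)·log Q gives log Q = 6(+1.27 − (+1.327))/0.0592 = −5.777.
The balanced reaction is 3 Pd2+(aq) + 2 In(s) → 3 Pd(s) + 2 In3+(aq), so Q = [In3+(aq)]^2 / [Pd2+(aq)]^3.
Isolating [In3+(aq)] in Q = 10^{−5.777} yields log [In3+(aq)] = −3.232, i.e. 0.00059 M.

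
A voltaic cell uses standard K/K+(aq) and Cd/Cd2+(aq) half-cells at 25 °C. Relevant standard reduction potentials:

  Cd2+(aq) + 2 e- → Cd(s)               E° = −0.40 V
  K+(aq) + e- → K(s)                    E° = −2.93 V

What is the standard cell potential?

Of the two couples in this cell, the one with the more positive reduction potential is reduced at the cathode: here that is Cd²⁺/Cd (−0.40 V); K⁺/K (−2.93 V) is the anode.
E°cell = E°(cathode) − E°(anode) = −0.40 − (−2.93) = +2.53 V.

+2.53 V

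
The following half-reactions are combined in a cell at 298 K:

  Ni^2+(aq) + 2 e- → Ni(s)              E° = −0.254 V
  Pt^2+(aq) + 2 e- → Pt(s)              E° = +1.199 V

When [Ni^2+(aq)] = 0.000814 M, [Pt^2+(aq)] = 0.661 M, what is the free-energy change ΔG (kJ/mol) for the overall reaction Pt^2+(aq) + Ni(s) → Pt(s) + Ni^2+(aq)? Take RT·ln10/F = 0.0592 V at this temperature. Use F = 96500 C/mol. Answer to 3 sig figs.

−297 kJ/mol

The standard cell potential is +1.199 − (−0.254) = +1.453 V, with n = 2 electrons in the balanced equation.
The reaction quotient is [Ni^2+(aq)] / [Pt^2+(aq)] = 0.00123; by Nernst, E = +1.453 − (0.0592/2)(−2.910) = +1.5391 V.
Then ΔG = −nFE = −2 × 96500 × +1.5391 J/mol = −297 kJ/mol.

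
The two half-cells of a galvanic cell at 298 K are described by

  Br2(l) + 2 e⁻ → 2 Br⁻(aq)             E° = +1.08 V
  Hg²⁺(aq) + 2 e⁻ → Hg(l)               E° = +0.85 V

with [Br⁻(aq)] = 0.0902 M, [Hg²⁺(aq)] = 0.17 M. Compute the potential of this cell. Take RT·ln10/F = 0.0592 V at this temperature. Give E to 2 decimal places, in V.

+0.31 V

Br₂/Br⁻ is reduced (cathode, E° = +1.08 V) and Hg²⁺/Hg is oxidized (anode).
E°cell = +1.08 − (+0.85) = +0.23 V, with n = 2 electrons transferred.
Balancing gives Br2(l) + Hg(l) → 2 Br⁻(aq) + Hg²⁺(aq); hence Q = [Br⁻(aq)]^2·[Hg²⁺(aq)] = 0.00138 (log Q = −2.859).
Applying E = E° − (RT ln10/nF)·log Q gives +0.23 − (0.0592/2)(−2.859) = +0.31 V.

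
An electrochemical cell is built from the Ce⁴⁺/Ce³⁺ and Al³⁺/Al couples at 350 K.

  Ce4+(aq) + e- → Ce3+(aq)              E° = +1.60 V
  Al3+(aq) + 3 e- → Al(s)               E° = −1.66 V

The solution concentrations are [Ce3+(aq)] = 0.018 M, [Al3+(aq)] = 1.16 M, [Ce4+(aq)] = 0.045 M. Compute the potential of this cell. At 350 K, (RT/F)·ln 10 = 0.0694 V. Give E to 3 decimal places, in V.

The Ce⁴⁺/Ce³⁺ couple has the more positive E°, so it is the cathode; Al³⁺/Al is the anode.
E°cell = E°cat − E°an = +1.60 − (−1.66) = +3.26 V; n = 3.
The balanced reaction is 3 Ce4+(aq) + Al(s) → 3 Ce3+(aq) + Al3+(aq), so Q = ([Ce3+(aq)]^3·[Al3+(aq)]) / [Ce4+(aq)]^3 = 0.0742 and log Q = −1.129.
By the Nernst equation, E = +3.26 − (0.0694/3)·(−1.129) = +3.286 V.

+3.286 V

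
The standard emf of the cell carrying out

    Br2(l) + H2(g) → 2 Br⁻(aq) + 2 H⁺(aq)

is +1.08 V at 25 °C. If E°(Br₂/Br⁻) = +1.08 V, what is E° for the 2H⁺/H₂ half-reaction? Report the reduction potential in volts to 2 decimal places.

+0.00 V

In the reaction as written the Br₂/Br⁻ couple is reduced (cathode) and 2H⁺/H₂ is oxidized (anode), so E°cell = E°(Br₂/Br⁻) − E°(2H⁺/H₂).
E°(2H⁺/H₂) = E°(cathode) − E°cell = +1.08 − (+1.08) = +0.00 V.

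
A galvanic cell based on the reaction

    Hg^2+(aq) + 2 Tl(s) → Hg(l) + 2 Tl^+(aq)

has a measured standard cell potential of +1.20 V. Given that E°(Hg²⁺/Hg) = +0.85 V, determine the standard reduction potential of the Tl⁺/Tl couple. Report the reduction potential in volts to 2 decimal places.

−0.35 V

In the reaction as written the Hg²⁺/Hg couple is reduced (cathode) and Tl⁺/Tl is oxidized (anode), so E°cell = E°(Hg²⁺/Hg) − E°(Tl⁺/Tl).
E°(Tl⁺/Tl) = E°(cathode) − E°cell = +0.85 − (+1.20) = −0.35 V.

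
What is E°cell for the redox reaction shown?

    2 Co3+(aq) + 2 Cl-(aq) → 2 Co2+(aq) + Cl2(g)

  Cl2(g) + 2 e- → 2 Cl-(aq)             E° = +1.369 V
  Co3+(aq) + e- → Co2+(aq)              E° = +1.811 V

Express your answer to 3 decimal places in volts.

In the reaction as written, Co3+(aq) is reduced (cathode) and Cl2(g) is produced by oxidation at the anode.
E°cell = E°(cathode) − E°(anode) = +1.811 − (+1.369) = +0.442 V.
The positive value indicates the reaction is spontaneous as written.

+0.442 V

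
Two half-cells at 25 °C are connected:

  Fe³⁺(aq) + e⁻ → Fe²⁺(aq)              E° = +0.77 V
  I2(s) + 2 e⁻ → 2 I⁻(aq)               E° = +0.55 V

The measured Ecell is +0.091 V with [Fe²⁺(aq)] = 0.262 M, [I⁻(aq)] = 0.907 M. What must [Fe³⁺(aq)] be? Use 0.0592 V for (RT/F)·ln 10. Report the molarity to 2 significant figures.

Fe³⁺/Fe²⁺ is the cathode (higher E°); E°cell = +0.77 − (+0.55) = +0.22 V with n = 2.
Rearranging E = E° − (0.0592/n)·log Q gives log Q = 2(+0.22 − (+0.091))/0.0592 = 4.358.
The balanced reaction is 2 Fe³⁺(aq) + 2 I⁻(aq) → 2 Fe²⁺(aq) + I2(s), so Q = [Fe²⁺(aq)]^2 / ([Fe³⁺(aq)]^2·[I⁻(aq)]^2).
Substituting the known concentrations and solving, log [Fe³⁺(aq)] = −2.718 and [Fe³⁺(aq)] = 0.0019 M.

0.0019 M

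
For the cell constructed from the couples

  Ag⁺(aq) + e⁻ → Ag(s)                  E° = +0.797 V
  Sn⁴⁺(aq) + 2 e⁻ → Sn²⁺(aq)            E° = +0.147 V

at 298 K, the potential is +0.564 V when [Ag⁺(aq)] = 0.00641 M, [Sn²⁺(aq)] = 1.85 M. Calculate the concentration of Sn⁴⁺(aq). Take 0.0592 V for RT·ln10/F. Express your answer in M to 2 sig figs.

With Ag⁺/Ag at the cathode and Sn⁴⁺/Sn²⁺ at the anode, E°cell = +0.797 − (+0.147) = +0.650 V (n = 2).
From the Nernst equation, log Q = n(E° − E)/0.0592 = 2·(+0.650 − (+0.564))/0.0592 = 2.905.
For 2 Ag⁺(aq) + Sn²⁺(aq) → 2 Ag(s) + Sn⁴⁺(aq), the reaction quotient is Q = [Sn⁴⁺(aq)] / ([Ag⁺(aq)]^2·[Sn²⁺(aq)]).
Substituting the known concentrations and solving, log [Sn⁴⁺(aq)] = −1.214 and [Sn⁴⁺(aq)] = 0.061 M.

0.061 M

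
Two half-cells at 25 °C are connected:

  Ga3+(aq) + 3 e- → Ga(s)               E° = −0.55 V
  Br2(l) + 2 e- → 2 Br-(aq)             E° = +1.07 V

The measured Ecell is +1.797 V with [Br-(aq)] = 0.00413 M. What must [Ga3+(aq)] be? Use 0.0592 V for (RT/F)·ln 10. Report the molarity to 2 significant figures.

The Br₂/Br⁻ couple has the larger reduction potential, so it is the cathode: E°cell = +1.07 − (−0.55) = +1.62 V and n = 6.
Since E = E° − (0.0592/n)·log Q, log Q = n(E° − E)/0.0592 = −17.939.
The balanced reaction is 3 Br2(l) + 2 Ga(s) → 6 Br-(aq) + 2 Ga3+(aq), so Q = [Br-(aq)]^6·[Ga3+(aq)]^2.
Substituting the known concentrations and solving, log [Ga3+(aq)] = −1.817 and [Ga3+(aq)] = 0.015 M.

0.015 M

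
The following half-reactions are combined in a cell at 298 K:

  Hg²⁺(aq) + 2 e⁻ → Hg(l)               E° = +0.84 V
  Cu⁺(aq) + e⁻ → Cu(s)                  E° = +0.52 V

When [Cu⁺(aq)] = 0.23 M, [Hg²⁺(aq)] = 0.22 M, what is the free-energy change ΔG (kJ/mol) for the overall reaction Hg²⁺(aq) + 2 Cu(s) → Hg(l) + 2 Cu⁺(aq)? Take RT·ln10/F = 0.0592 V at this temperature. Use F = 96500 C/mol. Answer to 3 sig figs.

−65.3 kJ/mol

With Hg²⁺/Hg reduced at the cathode, E°cell = +0.84 − (+0.52) = +0.32 V and n = 2.
The reaction quotient is [Cu⁺(aq)]^2 / [Hg²⁺(aq)] = 0.24; by Nernst, E = +0.32 − (0.0592/2)(−0.619) = +0.3383 V.
ΔG = −nFE = −(2)(96500)(+0.3383) J/mol = −65.3 kJ/mol.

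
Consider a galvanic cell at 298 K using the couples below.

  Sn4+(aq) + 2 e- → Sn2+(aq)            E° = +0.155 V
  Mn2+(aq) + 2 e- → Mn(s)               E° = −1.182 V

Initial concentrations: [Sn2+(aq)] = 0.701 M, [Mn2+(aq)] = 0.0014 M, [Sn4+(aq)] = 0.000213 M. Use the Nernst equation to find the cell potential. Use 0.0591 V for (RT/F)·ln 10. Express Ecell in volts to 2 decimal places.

+1.32 V

The Sn⁴⁺/Sn²⁺ couple has the more positive E°, so it is the cathode; Mn²⁺/Mn is the anode.
E°cell = E°cat − E°an = +0.155 − (−1.182) = +1.337 V; n = 2.
Balancing gives Sn4+(aq) + Mn(s) → Sn2+(aq) + Mn2+(aq); hence Q = ([Sn2+(aq)]·[Mn2+(aq)]) / [Sn4+(aq)] = 4.61 (log Q = 0.663).
By the Nernst equation, E = +1.337 − (0.0591/2)·(0.663) = +1.32 V.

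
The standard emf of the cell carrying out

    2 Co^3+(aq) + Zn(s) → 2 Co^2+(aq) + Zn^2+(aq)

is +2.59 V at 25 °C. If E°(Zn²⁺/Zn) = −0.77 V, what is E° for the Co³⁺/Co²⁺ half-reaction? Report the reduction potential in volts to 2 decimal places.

In the reaction as written the Co³⁺/Co²⁺ couple is reduced (cathode) and Zn²⁺/Zn is oxidized (anode), so E°cell = E°(Co³⁺/Co²⁺) − E°(Zn²⁺/Zn).
E°(Co³⁺/Co²⁺) = E°cell + E°(anode) = +2.59 + (−0.77) = +1.82 V.

+1.82 V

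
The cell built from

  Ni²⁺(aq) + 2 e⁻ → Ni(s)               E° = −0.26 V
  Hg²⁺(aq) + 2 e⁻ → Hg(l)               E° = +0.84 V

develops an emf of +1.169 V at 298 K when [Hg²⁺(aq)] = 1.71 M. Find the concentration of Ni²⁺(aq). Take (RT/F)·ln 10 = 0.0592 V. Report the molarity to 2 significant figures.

With Hg²⁺/Hg at the cathode and Ni²⁺/Ni at the anode, E°cell = +0.84 − (−0.26) = +1.10 V (n = 2).
Since E = E° − (0.0592/n)·log Q, log Q = n(E° − E)/0.0592 = −2.331.
For Hg²⁺(aq) + Ni(s) → Hg(l) + Ni²⁺(aq), the reaction quotient is Q = [Ni²⁺(aq)] / [Hg²⁺(aq)].
Isolating [Ni²⁺(aq)] in Q = 10^{−2.331} yields log [Ni²⁺(aq)] = −2.098, i.e. 0.0080 M.

0.0080 M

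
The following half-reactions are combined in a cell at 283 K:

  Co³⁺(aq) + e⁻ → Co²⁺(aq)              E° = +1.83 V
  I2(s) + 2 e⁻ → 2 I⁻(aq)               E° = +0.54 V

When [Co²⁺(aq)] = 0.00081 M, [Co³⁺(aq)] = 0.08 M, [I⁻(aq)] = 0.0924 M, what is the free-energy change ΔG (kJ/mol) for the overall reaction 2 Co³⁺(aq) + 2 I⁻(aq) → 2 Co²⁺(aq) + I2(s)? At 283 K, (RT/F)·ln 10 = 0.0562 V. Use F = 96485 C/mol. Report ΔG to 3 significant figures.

−259 kJ/mol

The standard cell potential is +1.83 − (+0.54) = +1.29 V, with n = 2 electrons in the balanced equation.
The reaction quotient is [Co²⁺(aq)]^2 / ([Co³⁺(aq)]^2·[I⁻(aq)]^2) = 0.012; by Nernst, E = +1.29 − (0.0562/2)(−1.921) = +1.3440 V.
Finally ΔG = −nFE = −(2)(96485 C/mol)(+1.3440 V) = −259 kJ/mol.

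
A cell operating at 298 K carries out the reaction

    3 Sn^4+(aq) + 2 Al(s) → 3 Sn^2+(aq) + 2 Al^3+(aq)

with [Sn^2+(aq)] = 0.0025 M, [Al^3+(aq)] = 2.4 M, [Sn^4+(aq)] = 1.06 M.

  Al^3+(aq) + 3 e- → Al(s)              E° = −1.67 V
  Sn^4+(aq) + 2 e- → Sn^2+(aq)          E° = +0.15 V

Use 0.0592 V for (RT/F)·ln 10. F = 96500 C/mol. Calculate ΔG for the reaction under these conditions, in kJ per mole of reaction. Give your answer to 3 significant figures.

−1090 kJ/mol

With Sn⁴⁺/Sn²⁺ reduced at the cathode, E°cell = +0.15 − (−1.67) = +1.82 V and n = 6.
Here Q = ([Sn^2+(aq)]^3·[Al^3+(aq)]^2) / [Sn^4+(aq)]^3 = 7.56×10^−8 (log Q = −7.122), giving E = +1.82 − (0.0592/6)·(−7.122) = +1.8903 V.
Then ΔG = −nFE = −6 × 96500 × +1.8903 J/mol = −1090 kJ/mol.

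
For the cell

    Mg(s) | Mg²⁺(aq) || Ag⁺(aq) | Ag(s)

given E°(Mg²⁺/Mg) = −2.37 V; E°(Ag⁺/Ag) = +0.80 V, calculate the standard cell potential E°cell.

+3.17 V

By convention the left-hand electrode in cell notation is the anode (oxidation) and the right-hand electrode is the cathode (reduction).
E°cell = E°(right) − E°(left) = +0.80 − (−2.37) = +3.17 V.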